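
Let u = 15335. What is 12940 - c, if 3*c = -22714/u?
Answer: 595327414/46005 ≈ 12941.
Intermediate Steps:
c = -22714/46005 (c = (-22714/15335)/3 = (-22714*1/15335)/3 = (⅓)*(-22714/15335) = -22714/46005 ≈ -0.49373)
12940 - c = 12940 - 1*(-22714/46005) = 12940 + 22714/46005 = 595327414/46005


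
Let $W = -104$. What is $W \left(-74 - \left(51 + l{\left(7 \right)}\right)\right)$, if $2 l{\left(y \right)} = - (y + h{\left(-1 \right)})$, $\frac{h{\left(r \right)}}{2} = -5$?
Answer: $13156$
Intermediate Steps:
$h{\left(r \right)} = -10$ ($h{\left(r \right)} = 2 \left(-5\right) = -10$)
$l{\left(y \right)} = 5 - \frac{y}{2}$ ($l{\left(y \right)} = \frac{\left(-1\right) \left(y - 10\right)}{2} = \frac{\left(-1\right) \left(-10 + y\right)}{2} = \frac{10 - y}{2} = 5 - \frac{y}{2}$)
$W \left(-74 - \left(51 + l{\left(7 \right)}\right)\right) = - 104 \left(-74 - \left(56 - \frac{7}{2}\right)\right) = - 104 \left(-74 - \frac{105}{2}\right) = \left(-104\right) \left(- \frac{253}{2}\right) = 13156$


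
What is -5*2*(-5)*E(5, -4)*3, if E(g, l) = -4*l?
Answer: 2400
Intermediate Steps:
-5*2*(-5)*E(5, -4)*3 = -5*2*(-5)*(-4*(-4))*3 = -(-50)*16*3 = -5*(-160)*3 = 800*3 = 2400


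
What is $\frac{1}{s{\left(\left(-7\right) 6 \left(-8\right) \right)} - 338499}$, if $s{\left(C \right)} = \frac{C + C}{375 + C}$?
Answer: $- \frac{237}{80224039} \approx -2.9542 \cdot 10^{-6}$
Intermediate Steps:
$s{\left(C \right)} = \frac{2 C}{375 + C}$
$\frac{1}{s{\left(\left(-7\right) 6 \left(-8\right) \right)} - 338499} = \frac{1}{\frac{2 \left(-7\right) 6 \left(-8\right)}{375 + \left(-7\right) 6 \left(-8\right)} - 338499} = \frac{1}{\frac{2 \left(\left(-42\right) \left(-8\right)\right)}{375 - -336} - 338499} = \frac{1}{2 \cdot 336 \frac{1}{375 + 336} - 338499} = \frac{1}{2 \cdot 336 \cdot \frac{1}{711} - 338499} = \frac{1}{\frac{224}{237} - 338499} = \frac{1}{- \frac{80224039}{237}} = - \frac{237}{80224039}$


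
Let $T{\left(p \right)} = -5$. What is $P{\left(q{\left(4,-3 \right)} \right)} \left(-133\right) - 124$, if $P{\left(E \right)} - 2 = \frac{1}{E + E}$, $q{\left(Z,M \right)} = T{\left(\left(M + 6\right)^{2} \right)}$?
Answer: $- \frac{3767}{10} \approx -376.7$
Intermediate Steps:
$q{\left(Z,M \right)} = -5$
$P{\left(E \right)} = 2 + \frac{1}{2 E}$ ($P{\left(E \right)} = 2 + \frac{1}{E + E} = 2 + \frac{1}{2 E}$)
$P{\left(q{\left(4,-3 \right)} \right)} \left(-133\right) - 124 = \left(2 + \frac{1}{2 \left(-5\right)}\right) \left(-133\right) - 124 = \left(2 + \frac{1}{2} \left(- \frac{1}{5}\right)\right) \left(-133\right) - 124 = \left(2 - \frac{1}{10}\right) \left(-133\right) - 124 = \frac{19}{10} \left(-133\right) - 124 = - \frac{2527}{10} - 124 = - \frac{3767}{10}$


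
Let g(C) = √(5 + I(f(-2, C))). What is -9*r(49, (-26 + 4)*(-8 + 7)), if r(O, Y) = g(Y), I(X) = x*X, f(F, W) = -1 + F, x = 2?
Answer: -9*I ≈ -9.0*I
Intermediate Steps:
I(X) = 2*X
g(C) = I (g(C) = √(5 + 2*(-1 - 2)) = √(5 + 2*(-3)) = √(5 - 6) = √(-1) = I)
r(O, Y) = I
-9*r(49, (-26 + 4)*(-8 + 7)) = -9*I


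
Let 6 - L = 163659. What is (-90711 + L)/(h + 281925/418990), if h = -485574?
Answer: 7105064824/13563357889 ≈ 0.52384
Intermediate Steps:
L = -163653 (L = 6 - 1*163659 = 6 - 163659 = -163653)
(-90711 + L)/(h + 281925/418990) = (-90711 - 163653)/(-485574 + 281925/418990) = -254364/(-485574 + 281925*(1/418990)) = -254364/(-485574 + 56385/83798) = -254364/(-40690073667/83798) = -254364*(-83798/40690073667) = 7105064824/13563357889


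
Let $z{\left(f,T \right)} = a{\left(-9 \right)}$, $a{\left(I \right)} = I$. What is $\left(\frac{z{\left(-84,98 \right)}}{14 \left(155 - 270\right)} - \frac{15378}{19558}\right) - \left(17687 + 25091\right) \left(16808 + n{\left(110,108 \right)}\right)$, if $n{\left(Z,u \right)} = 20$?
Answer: $- \frac{147191447742107}{204470} \approx -7.1987 \cdot 10^{8}$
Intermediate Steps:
$z{\left(f,T \right)} = -9$
$\left(\frac{z{\left(-84,98 \right)}}{14 \left(155 - 270\right)} - \frac{15378}{19558}\right) - \left(17687 + 25091\right) \left(16808 + n{\left(110,108 \right)}\right) = \left(- \frac{9}{14 \left(155 - 270\right)} - \frac{15378}{19558}\right) - \left(17687 + 25091\right) \left(16808 + 20\right) = \left(- \frac{9}{14 \left(-115\right)} - \frac{699}{889}\right) - 42778 \cdot 16828 = \left(- \frac{9}{-1610} - \frac{699}{889}\right) - 719868184 = \left(\left(-9\right) \left(- \frac{1}{1610}\right) - \frac{699}{889}\right) - 719868184 = \left(\frac{9}{1610} - \frac{699}{889}\right) - 719868184 = - \frac{159627}{204470} - 719868184 = - \frac{147191447742107}{204470}$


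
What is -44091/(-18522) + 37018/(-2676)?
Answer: -11785/1029 ≈ -11.453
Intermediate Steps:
-44091/(-18522) + 37018/(-2676) = -44091*(-1/18522) + 37018*(-1/2676) = 1633/686 - 83/6 = -11785/1029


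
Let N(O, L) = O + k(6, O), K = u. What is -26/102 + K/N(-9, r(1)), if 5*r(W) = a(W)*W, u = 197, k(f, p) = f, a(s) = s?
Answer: -3362/51 ≈ -65.922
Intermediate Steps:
r(W) = W²/5 (r(W) = (W*W)/5 = W²/5)
K = 197
N(O, L) = 6 + O (N(O, L) = O + 6 = 6 + O)
-26/102 + K/N(-9, r(1)) = -26/102 + 197/(6 - 9) = -26*1/102 + 197/(-3) = -13/51 + 197*(-⅓) = -13/51 - 197/3 = -3362/51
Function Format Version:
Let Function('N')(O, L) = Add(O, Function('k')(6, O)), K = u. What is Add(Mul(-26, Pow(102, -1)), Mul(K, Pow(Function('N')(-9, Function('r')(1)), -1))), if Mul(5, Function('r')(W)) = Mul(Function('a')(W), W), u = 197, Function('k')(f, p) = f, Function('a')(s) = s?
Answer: Rational(-3362, 51) ≈ -65.922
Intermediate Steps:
Function('r')(W) = Mul(Rational(1, 5), Pow(W, 2)) (Function('r')(W) = Mul(Rational(1, 5), Mul(W, W)) = Mul(Rational(1, 5), Pow(W, 2)))
K = 197
Function('N')(O, L) = Add(6, O) (Function('N')(O, L) = Add(O, 6) = Add(6, O))
Add(Mul(-26, Pow(102, -1)), Mul(K, Pow(Function('N')(-9, Function('r')(1)), -1))) = Add(Mul(-26, Pow(102, -1)), Mul(197, Pow(Add(6, -9), -1))) = Add(Mul(-26, Rational(1, 102)), Mul(197, Pow(-3, -1))) = Add(Rational(-13, 51), Mul(197, Rational(-1, 3))) = Add(Rational(-13, 51), Rational(-197, 3)) = Rational(-3362, 51)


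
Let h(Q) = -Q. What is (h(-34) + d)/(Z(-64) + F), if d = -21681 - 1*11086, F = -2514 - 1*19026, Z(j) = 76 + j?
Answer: 3637/2392 ≈ 1.5205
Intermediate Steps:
F = -21540 (F = -2514 - 19026 = -21540)
d = -32767 (d = -21681 - 11086 = -32767)
(h(-34) + d)/(Z(-64) + F) = (-1*(-34) - 32767)/((76 - 64) - 21540) = (34 - 32767)/(12 - 21540) = -32733/(-21528) = -32733*(-1/21528) = 3637/2392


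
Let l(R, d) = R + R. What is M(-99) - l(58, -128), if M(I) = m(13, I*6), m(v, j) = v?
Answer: -103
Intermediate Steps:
M(I) = 13
l(R, d) = 2*R
M(-99) - l(58, -128) = 13 - 2*58 = 13 - 1*116 = 13 - 116 = -103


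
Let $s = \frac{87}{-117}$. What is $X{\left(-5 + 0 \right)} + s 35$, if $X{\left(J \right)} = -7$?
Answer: $- \frac{1288}{39} \approx -33.026$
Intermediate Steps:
$s = - \frac{29}{39}$ ($s = 87 \left(- \frac{1}{117}\right) = - \frac{29}{39} \approx -0.74359$)
$X{\left(-5 + 0 \right)} + s 35 = -7 - \frac{1015}{39} = - \frac{1288}{39}$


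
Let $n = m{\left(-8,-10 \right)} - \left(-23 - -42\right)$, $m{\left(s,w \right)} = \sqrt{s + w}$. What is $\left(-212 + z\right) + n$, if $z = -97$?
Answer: $-328 + 3 i \sqrt{2} \approx -328.0 + 4.2426 i$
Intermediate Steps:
$n = -19 + 3 i \sqrt{2}$ ($n = \sqrt{-8 - 10} - \left(-23 - -42\right) = \sqrt{-18} - \left(-23 + 42\right) = 3 i \sqrt{2} - 19 = -19 + 3 i \sqrt{2} \approx -19.0 + 4.2426 i$)
$\left(-212 + z\right) + n = \left(-212 - 97\right) - \left(19 - 3 i \sqrt{2}\right) = -309 - \left(19 - 3 i \sqrt{2}\right) = -328 + 3 i \sqrt{2}$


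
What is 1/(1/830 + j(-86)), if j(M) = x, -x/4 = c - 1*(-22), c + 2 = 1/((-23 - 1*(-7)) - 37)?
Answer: -43990/3515827 ≈ -0.012512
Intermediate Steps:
c = -107/53 (c = -2 + 1/((-23 - 1*(-7)) - 37) = -2 + 1/((-23 + 7) - 37) = -2 + 1/(-16 - 37) = -2 + 1/(-53) = -2 - 1/53 = -107/53 ≈ -2.0189)
x = -4236/53 (x = -4*(-107/53 - 1*(-22)) = -4*(-107/53 + 22) = -4*1059/53 = -4236/53 ≈ -79.925)
j(M) = -4236/53
1/(1/830 + j(-86)) = 1/(1/830 - 4236/53) = 1/(-3515827/43990) = -43990/3515827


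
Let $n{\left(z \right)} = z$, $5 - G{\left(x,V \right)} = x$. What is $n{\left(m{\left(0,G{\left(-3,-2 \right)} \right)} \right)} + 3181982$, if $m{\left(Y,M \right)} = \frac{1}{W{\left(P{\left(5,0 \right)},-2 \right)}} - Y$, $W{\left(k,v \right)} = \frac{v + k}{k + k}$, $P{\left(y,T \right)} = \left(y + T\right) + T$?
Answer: $\frac{9545956}{3} \approx 3.182 \cdot 10^{6}$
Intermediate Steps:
$G{\left(x,V \right)} = 5 - x$
$P{\left(y,T \right)} = y + 2 T$ ($P{\left(y,T \right)} = \left(T + y\right) + T = y + 2 T$)
$W{\left(k,v \right)} = \frac{k + v}{2 k}$
$m{\left(Y,M \right)} = \frac{10}{3} - Y$ ($m{\left(Y,M \right)} = \frac{1}{\frac{1}{2} \frac{1}{5 + 2 \cdot 0} \left(\left(5 + 2 \cdot 0\right) - 2\right)} - Y = \frac{1}{\frac{1}{2} \frac{1}{5 + 0} \left(\left(5 + 0\right) - 2\right)} - Y = \frac{1}{\frac{1}{2} \cdot \frac{1}{5} \left(5 - 2\right)} - Y = \frac{1}{\frac{1}{2} \cdot \frac{1}{5} \cdot 3} - Y = \frac{1}{\frac{3}{10}} - Y = \frac{10}{3} - Y$)
$n{\left(m{\left(0,G{\left(-3,-2 \right)} \right)} \right)} + 3181982 = \left(\frac{10}{3} - 0\right) + 3181982 = \left(\frac{10}{3} + 0\right) + 3181982 = \frac{10}{3} + 3181982 = \frac{9545956}{3}$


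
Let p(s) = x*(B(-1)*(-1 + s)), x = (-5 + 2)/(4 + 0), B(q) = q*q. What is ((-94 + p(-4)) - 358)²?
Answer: 3214849/16 ≈ 2.0093e+5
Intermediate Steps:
B(q) = q²
x = -¾ (x = -3/4 = -3*¼ = -¾ ≈ -0.75000)
p(s) = ¾ - 3*s/4 (p(s) = -3*(-1)²*(-1 + s)/4 = -3*(-1 + s)/4 = ¾ - 3*s/4)
((-94 + p(-4)) - 358)² = ((-94 + (¾ - ¾*(-4))) - 358)² = ((-94 + (¾ + 3)) - 358)² = ((-94 + 15/4) - 358)² = (-361/4 - 358)² = (-1793/4)² = 3214849/16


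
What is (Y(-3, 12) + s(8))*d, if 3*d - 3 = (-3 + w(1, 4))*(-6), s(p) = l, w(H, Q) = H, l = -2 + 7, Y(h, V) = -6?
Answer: -5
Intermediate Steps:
l = 5
s(p) = 5
d = 5 (d = 1 + ((-3 + 1)*(-6))/3 = 1 + (-2*(-6))/3 = 1 + (⅓)*12 = 1 + 4 = 5)
(Y(-3, 12) + s(8))*d = (-6 + 5)*5 = -1*5 = -5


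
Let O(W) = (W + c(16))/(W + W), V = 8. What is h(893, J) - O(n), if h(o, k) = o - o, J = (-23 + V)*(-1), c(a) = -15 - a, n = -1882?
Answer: -1913/3764 ≈ -0.50824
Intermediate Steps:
J = 15 (J = (-23 + 8)*(-1) = -15*(-1) = 15)
h(o, k) = 0
O(W) = (-31 + W)/(2*W) (O(W) = (W + (-15 - 1*16))/(W + W) = (W + (-15 - 16))/((2*W)) = (W - 31)*(1/(2*W)) = (-31 + W)*(1/(2*W)) = (-31 + W)/(2*W))
h(893, J) - O(n) = 0 - (-31 - 1882)/(2*(-1882)) = 0 - (-1)*(-1913)/(2*1882) = 0 - 1*1913/3764 = 0 - 1913/3764 = -1913/3764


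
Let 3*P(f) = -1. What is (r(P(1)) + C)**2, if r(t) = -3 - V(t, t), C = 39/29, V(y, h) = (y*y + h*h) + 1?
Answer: 564001/68121 ≈ 8.2794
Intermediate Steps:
V(y, h) = 1 + h**2 + y**2 (V(y, h) = (y**2 + h**2) + 1 = (h**2 + y**2) + 1 = 1 + h**2 + y**2)
P(f) = -1/3 (P(f) = (1/3)*(-1) = -1/3)
C = 39/29 (C = 39*(1/29) = 39/29 ≈ 1.3448)
r(t) = -4 - 2*t**2 (r(t) = -3 - (1 + t**2 + t**2) = -3 - (1 + 2*t**2) = -3 + (-1 - 2*t**2) = -4 - 2*t**2)
(r(P(1)) + C)**2 = ((-4 - 2*(-1/3)**2) + 39/29)**2 = ((-4 - 2*1/9) + 39/29)**2 = ((-4 - 2/9) + 39/29)**2 = (-38/9 + 39/29)**2 = (-751/261)**2 = 564001/68121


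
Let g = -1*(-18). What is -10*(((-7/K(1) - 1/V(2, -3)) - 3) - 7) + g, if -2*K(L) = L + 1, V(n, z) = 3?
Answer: 154/3 ≈ 51.333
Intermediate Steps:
K(L) = -½ - L/2 (K(L) = -(L + 1)/2 = -(1 + L)/2 = -½ - L/2)
g = 18
-10*(((-7/K(1) - 1/V(2, -3)) - 3) - 7) + g = -10*(((-7/(-½ - ½*1) - 1/3) - 3) - 7) + 18 = -10*(((-7/(-½ - ½) - 1*⅓) - 3) - 7) + 18 = -10*(((-7/(-1) - ⅓) - 3) - 7) + 18 = -10*(((-7*(-1) - ⅓) - 3) - 7) + 18 = -10*(((7 - ⅓) - 3) - 7) + 18 = -10*((20/3 - 3) - 7) + 18 = -10*(11/3 - 7) + 18 = -10*(-10/3) + 18 = 100/3 + 18 = 154/3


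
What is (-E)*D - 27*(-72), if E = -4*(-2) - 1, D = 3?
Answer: 1923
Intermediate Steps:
E = 7 (E = 8 - 1 = 7)
(-E)*D - 27*(-72) = -1*7*3 - 27*(-72) = -7*3 + 1944 = -21 + 1944 = 1923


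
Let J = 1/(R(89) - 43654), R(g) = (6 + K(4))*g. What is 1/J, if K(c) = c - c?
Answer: -43120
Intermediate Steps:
K(c) = 0
R(g) = 6*g (R(g) = (6 + 0)*g = 6*g)
J = -1/43120 (J = 1/(6*89 - 43654) = 1/(534 - 43654) = 1/(-43120) = -1/43120 ≈ -2.3191e-5)
1/J = 1/(-1/43120) = -43120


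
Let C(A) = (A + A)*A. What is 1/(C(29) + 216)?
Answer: 1/1898 ≈ 0.00052687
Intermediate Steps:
C(A) = 2*A² (C(A) = (2*A)*A = 2*A²)
1/(C(29) + 216) = 1/(2*29² + 216) = 1/(2*841 + 216) = 1/(1682 + 216) = 1/1898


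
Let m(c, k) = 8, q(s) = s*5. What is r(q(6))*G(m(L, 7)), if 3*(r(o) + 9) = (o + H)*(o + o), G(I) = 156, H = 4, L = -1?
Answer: 104676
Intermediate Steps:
q(s) = 5*s
r(o) = -9 + 2*o*(4 + o)/3 (r(o) = -9 + ((o + 4)*(o + o))/3 = -9 + ((4 + o)*(2*o))/3 = -9 + (2*o*(4 + o))/3 = -9 + 2*o*(4 + o)/3)
r(q(6))*G(m(L, 7)) = (-9 + 2*(5*6)²/3 + 8*(5*6)/3)*156 = (-9 + (⅔)*30² + (8/3)*30)*156 = (-9 + (⅔)*900 + 80)*156 = (-9 + 600 + 80)*156 = 671*156 = 104676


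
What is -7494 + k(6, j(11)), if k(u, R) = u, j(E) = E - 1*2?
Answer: -7488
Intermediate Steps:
j(E) = -2 + E (j(E) = E - 2 = -2 + E)
-7494 + k(6, j(11)) = -7494 + 6 = -7488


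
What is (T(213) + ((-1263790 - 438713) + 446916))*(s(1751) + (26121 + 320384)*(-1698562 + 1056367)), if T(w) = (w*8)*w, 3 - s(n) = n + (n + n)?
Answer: 198632517685365375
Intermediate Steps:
s(n) = 3 - 3*n (s(n) = 3 - (n + (n + n)) = 3 - (n + 2*n) = 3 - 3*n)
T(w) = 8*w² (T(w) = (8*w)*w = 8*w²)
(T(213) + ((-1263790 - 438713) + 446916))*(s(1751) + (26121 + 320384)*(-1698562 + 1056367)) = (8*213² + ((-1263790 - 438713) + 446916))*((3 - 3*1751) + (26121 + 320384)*(-1698562 + 1056367)) = (8*45369 + (-1702503 + 446916))*((3 - 5253) + 346505*(-642195)) = (362952 - 1255587)*(-5250 - 222523778475) = -892635*(-222523783725) = 198632517685365375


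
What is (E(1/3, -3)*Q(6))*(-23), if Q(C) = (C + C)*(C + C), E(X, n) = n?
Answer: 9936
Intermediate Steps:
Q(C) = 4*C² (Q(C) = (2*C)*(2*C) = 4*C²)
(E(1/3, -3)*Q(6))*(-23) = -12*6²*(-23) = -12*36*(-23) = -3*144*(-23) = -432*(-23) = 9936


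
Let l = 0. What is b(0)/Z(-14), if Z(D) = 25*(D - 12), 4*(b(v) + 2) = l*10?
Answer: 1/325 ≈ 0.0030769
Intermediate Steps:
b(v) = -2 (b(v) = -2 + (0*10)/4 = -2 + (¼)*0 = -2 + 0 = -2)
Z(D) = -300 + 25*D (Z(D) = 25*(-12 + D) = -300 + 25*D)
b(0)/Z(-14) = -2/(-300 + 25*(-14)) = -2/(-300 - 350) = -2/(-650) = -2*(-1/650) = 1/325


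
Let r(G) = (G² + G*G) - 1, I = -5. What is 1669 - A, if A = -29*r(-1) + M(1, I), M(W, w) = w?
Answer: 1703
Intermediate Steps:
r(G) = -1 + 2*G² (r(G) = (G² + G²) - 1 = 2*G² - 1 = -1 + 2*G²)
A = -34 (A = -29*(-1 + 2*(-1)²) - 5 = -29*(-1 + 2*1) - 5 = -29*(-1 + 2) - 5 = -29*1 - 5 = -29 - 5 = -34)
1669 - A = 1669 - 1*(-34) = 1669 + 34 = 1703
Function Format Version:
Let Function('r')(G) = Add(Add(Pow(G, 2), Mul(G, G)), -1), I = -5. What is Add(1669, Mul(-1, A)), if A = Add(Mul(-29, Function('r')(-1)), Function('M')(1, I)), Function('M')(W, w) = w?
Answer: 1703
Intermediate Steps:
Function('r')(G) = Add(-1, Mul(2, Pow(G, 2))) (Function('r')(G) = Add(Add(Pow(G, 2), Pow(G, 2)), -1) = Add(Mul(2, Pow(G, 2)), -1) = Add(-1, Mul(2, Pow(G, 2))))
A = -34 (A = Add(Mul(-29, Add(-1, Mul(2, Pow(-1, 2)))), -5) = Add(Mul(-29, Add(-1, Mul(2, 1))), -5) = Add(Mul(-29, Add(-1, 2)), -5) = Add(Mul(-29, 1), -5) = Add(-29, -5) = -34)
Add(1669, Mul(-1, A)) = Add(1669, Mul(-1, -34)) = Add(1669, 34) = 1703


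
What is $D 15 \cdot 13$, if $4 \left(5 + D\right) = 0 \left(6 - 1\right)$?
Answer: $-975$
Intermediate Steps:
$D = -5$ ($D = -5 + \frac{0 \left(6 - 1\right)}{4} = -5 + \frac{0 \cdot 5}{4} = -5 + \frac{1}{4} \cdot 0 = -5 + 0 = -5$)
$D 15 \cdot 13 = \left(-5\right) 15 \cdot 13 = \left(-75\right) 13 = -975$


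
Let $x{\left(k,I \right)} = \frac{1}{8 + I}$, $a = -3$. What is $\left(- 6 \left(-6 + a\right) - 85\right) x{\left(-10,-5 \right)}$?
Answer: $- \frac{31}{3} \approx -10.333$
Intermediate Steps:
$\left(- 6 \left(-6 + a\right) - 85\right) x{\left(-10,-5 \right)} = \frac{- 6 \left(-6 - 3\right) - 85}{8 - 5} = \frac{\left(-6\right) \left(-9\right) - 85}{3} = \left(54 - 85\right) \frac{1}{3} = \left(-31\right) \frac{1}{3} = - \frac{31}{3}$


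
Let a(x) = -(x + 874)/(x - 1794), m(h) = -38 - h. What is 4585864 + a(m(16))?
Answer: 2118669373/462 ≈ 4.5859e+6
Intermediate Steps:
a(x) = -(874 + x)/(-1794 + x)
4585864 + a(m(16)) = 4585864 + (-874 - (-38 - 1*16))/(-1794 + (-38 - 1*16)) = 4585864 + (-874 - (-38 - 16))/(-1794 + (-38 - 16)) = 4585864 + (-874 - 1*(-54))/(-1794 - 54) = 4585864 + (-874 + 54)/(-1848) = 4585864 - 1/1848*(-820) = 4585864 + 205/462 = 2118669373/462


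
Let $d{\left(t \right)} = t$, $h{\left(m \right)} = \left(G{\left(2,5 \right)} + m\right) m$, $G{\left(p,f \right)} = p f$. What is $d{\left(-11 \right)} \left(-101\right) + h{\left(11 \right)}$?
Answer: $1342$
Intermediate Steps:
$G{\left(p,f \right)} = f p$
$h{\left(m \right)} = m \left(10 + m\right)$ ($h{\left(m \right)} = \left(5 \cdot 2 + m\right) m = \left(10 + m\right) m = m \left(10 + m\right)$)
$d{\left(-11 \right)} \left(-101\right) + h{\left(11 \right)} = \left(-11\right) \left(-101\right) + 11 \left(10 + 11\right) = 1111 + 11 \cdot 21 = 1111 + 231 = 1342$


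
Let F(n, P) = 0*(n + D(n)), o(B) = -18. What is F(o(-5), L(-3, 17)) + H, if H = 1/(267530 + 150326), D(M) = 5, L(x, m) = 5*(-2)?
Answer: 1/417856 ≈ 2.3932e-6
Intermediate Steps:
L(x, m) = -10
F(n, P) = 0 (F(n, P) = 0*(n + 5) = 0*(5 + n) = 0)
H = 1/417856 ≈ 2.3932e-6
F(o(-5), L(-3, 17)) + H = 0 + 1/417856 = 1/417856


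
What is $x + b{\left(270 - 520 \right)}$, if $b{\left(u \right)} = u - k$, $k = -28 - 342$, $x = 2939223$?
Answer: $2939343$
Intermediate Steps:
$k = -370$ ($k = -28 - 342 = -370$)
$b{\left(u \right)} = 370 + u$ ($b{\left(u \right)} = u - -370 = u + 370 = 370 + u$)
$x + b{\left(270 - 520 \right)} = 2939223 + \left(370 + \left(270 - 520\right)\right) = 2939223 + \left(370 - 250\right) = 2939223 + 120 = 2939343$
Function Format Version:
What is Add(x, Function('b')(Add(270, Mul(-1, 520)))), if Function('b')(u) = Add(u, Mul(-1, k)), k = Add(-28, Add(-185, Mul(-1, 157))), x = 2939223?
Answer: 2939343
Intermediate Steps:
k = -370 (k = Add(-28, Add(-185, -157)) = Add(-28, -342) = -370)
Function('b')(u) = Add(370, u) (Function('b')(u) = Add(u, Mul(-1, -370)) = Add(u, 370) = Add(370, u))
Add(x, Function('b')(Add(270, Mul(-1, 520)))) = Add(2939223, Add(370, Add(270, Mul(-1, 520)))) = Add(2939223, Add(370, Add(270, -520))) = Add(2939223, Add(370, -250)) = Add(2939223, 120) = 2939343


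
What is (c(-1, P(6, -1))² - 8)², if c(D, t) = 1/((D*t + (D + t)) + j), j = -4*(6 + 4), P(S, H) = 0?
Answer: 180821809/2825761 ≈ 63.990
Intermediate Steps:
j = -40 (j = -4*10 = -40)
c(D, t) = 1/(-40 + D + t + D*t) (c(D, t) = 1/((D*t + (D + t)) - 40) = 1/((D + t + D*t) - 40) = 1/(-40 + D + t + D*t))
(c(-1, P(6, -1))² - 8)² = ((1/(-40 - 1 + 0 - 1*0))² - 8)² = ((1/(-40 - 1 + 0 + 0))² - 8)² = ((1/(-41))² - 8)² = ((-1/41)² - 8)² = (1/1681 - 8)² = (-13447/1681)² = 180821809/2825761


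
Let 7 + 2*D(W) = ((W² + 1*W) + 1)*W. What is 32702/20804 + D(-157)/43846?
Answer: -9641520531/228043046 ≈ -42.279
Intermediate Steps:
D(W) = -7/2 + W*(1 + W + W²)/2 (D(W) = -7/2 + (((W² + 1*W) + 1)*W)/2 = -7/2 + (((W² + W) + 1)*W)/2 = -7/2 + (((W + W²) + 1)*W)/2 = -7/2 + ((1 + W + W²)*W)/2 = -7/2 + (W*(1 + W + W²))/2 = -7/2 + W*(1 + W + W²)/2)
32702/20804 + D(-157)/43846 = 32702/20804 + (-7/2 + (½)*(-157) + (½)*(-157)² + (½)*(-157)³)/43846 = 32702*(1/20804) + (-7/2 - 157/2 + (½)*24649 + (½)*(-3869893))*(1/43846) = 16351/10402 + (-7/2 - 157/2 + 24649/2 - 3869893/2)*(1/43846) = 16351/10402 - 1922704*1/43846 = 16351/10402 - 961352/21923 = -9641520531/228043046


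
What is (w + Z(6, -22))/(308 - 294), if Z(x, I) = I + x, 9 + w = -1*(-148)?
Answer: 123/14 ≈ 8.7857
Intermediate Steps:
w = 139 (w = -9 - 1*(-148) = -9 + 148 = 139)
(w + Z(6, -22))/(308 - 294) = (139 + (-22 + 6))/(308 - 294) = (139 - 16)/14 = 123*(1/14) = 123/14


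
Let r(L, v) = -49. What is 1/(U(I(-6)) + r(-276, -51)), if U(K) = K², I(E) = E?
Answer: -1/13 ≈ -0.076923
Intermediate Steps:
1/(U(I(-6)) + r(-276, -51)) = 1/((-6)² - 49) = 1/(36 - 49) = 1/(-13) = -1/13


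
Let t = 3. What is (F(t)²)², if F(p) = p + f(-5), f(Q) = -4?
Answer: 1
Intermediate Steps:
F(p) = -4 + p (F(p) = p - 4 = -4 + p)
(F(t)²)² = ((-4 + 3)²)² = ((-1)²)² = 1² = 1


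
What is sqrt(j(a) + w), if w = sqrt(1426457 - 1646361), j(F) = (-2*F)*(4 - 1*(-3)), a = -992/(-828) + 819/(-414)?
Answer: sqrt(52003 + 76176*I*sqrt(859))/69 ≈ 15.492 + 15.135*I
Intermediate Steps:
a = -323/414 (a = -992*(-1/828) + 819*(-1/414) = 248/207 - 91/46 = -323/414 ≈ -0.78019)
j(F) = -14*F (j(F) = (-2*F)*(4 + 3) = -2*F*7 = -14*F)
w = 16*I*sqrt(859) (w = sqrt(-219904) = 16*I*sqrt(859) ≈ 468.94*I)
sqrt(j(a) + w) = sqrt(-14*(-323/414) + 16*I*sqrt(859)) = sqrt(2261/207 + 16*I*sqrt(859))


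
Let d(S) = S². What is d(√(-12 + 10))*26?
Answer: -52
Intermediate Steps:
d(√(-12 + 10))*26 = (√(-12 + 10))²*26 = (√(-2))²*26 = (I*√2)²*26 = -2*26 = -52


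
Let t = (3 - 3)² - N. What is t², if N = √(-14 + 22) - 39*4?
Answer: 24344 - 624*√2 ≈ 23462.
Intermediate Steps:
N = -156 + 2*√2 (N = √8 - 1*156 = 2*√2 - 156 = -156 + 2*√2 ≈ -153.17)
t = 156 - 2*√2 (t = (3 - 3)² - (-156 + 2*√2) = 0² + (156 - 2*√2) = 0 + (156 - 2*√2) = 156 - 2*√2 ≈ 153.17)
t² = (156 - 2*√2)²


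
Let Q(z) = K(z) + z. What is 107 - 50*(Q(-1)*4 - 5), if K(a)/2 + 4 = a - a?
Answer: 2157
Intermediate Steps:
K(a) = -8 (K(a) = -8 + 2*(a - a) = -8 + 2*0 = -8 + 0 = -8)
Q(z) = -8 + z
107 - 50*(Q(-1)*4 - 5) = 107 - 50*((-8 - 1)*4 - 5) = 107 - 50*(-9*4 - 5) = 107 - 50*(-36 - 5) = 107 - 50*(-41) = 107 + 2050 = 2157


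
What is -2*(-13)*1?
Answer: 26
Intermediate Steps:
-2*(-13)*1 = 26*1 = 26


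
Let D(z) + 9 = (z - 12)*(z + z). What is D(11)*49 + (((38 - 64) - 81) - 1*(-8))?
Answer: -1618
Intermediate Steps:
D(z) = -9 + 2*z*(-12 + z) (D(z) = -9 + (z - 12)*(z + z) = -9 + (-12 + z)*(2*z) = -9 + 2*z*(-12 + z))
D(11)*49 + (((38 - 64) - 81) - 1*(-8)) = (-9 - 24*11 + 2*11**2)*49 + (((38 - 64) - 81) - 1*(-8)) = (-9 - 264 + 2*121)*49 + ((-26 - 81) + 8) = (-9 - 264 + 242)*49 + (-107 + 8) = -31*49 - 99 = -1519 - 99 = -1618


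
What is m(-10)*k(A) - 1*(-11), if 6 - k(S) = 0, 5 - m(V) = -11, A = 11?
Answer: 107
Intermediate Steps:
m(V) = 16 (m(V) = 5 - 1*(-11) = 5 + 11 = 16)
k(S) = 6 (k(S) = 6 - 1*0 = 6 + 0 = 6)
m(-10)*k(A) - 1*(-11) = 16*6 - 1*(-11) = 96 + 11 = 107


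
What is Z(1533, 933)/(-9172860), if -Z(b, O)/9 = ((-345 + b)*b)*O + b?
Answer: 1019510919/611524 ≈ 1667.2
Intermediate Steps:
Z(b, O) = -9*b - 9*O*b*(-345 + b) (Z(b, O) = -9*(((-345 + b)*b)*O + b) = -9*((b*(-345 + b))*O + b) = -9*(O*b*(-345 + b) + b) = -9*(b + O*b*(-345 + b)) = -9*b - 9*O*b*(-345 + b))
Z(1533, 933)/(-9172860) = (9*1533*(-1 + 345*933 - 1*933*1533))/(-9172860) = (9*1533*(-1 + 321885 - 1430289))*(-1/9172860) = (9*1533*(-1108405))*(-1/9172860) = -15292663785*(-1/9172860) = 1019510919/611524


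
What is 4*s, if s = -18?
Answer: -72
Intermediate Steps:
4*s = 4*(-18) = -72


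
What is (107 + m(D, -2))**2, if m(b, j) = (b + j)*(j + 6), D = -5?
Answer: 6241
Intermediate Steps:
m(b, j) = (6 + j)*(b + j) (m(b, j) = (b + j)*(6 + j) = (6 + j)*(b + j))
(107 + m(D, -2))**2 = (107 + ((-2)**2 + 6*(-5) + 6*(-2) - 5*(-2)))**2 = (107 + (4 - 30 - 12 + 10))**2 = (107 - 28)**2 = 79**2 = 6241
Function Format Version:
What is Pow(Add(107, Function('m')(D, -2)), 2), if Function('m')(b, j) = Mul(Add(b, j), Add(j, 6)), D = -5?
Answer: 6241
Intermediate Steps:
Function('m')(b, j) = Mul(Add(6, j), Add(b, j)) (Function('m')(b, j) = Mul(Add(b, j), Add(6, j)) = Mul(Add(6, j), Add(b, j)))
Pow(Add(107, Function('m')(D, -2)), 2) = Pow(Add(107, Add(Pow(-2, 2), Mul(6, -5), Mul(6, -2), Mul(-5, -2))), 2) = Pow(Add(107, Add(4, -30, -12, 10)), 2) = Pow(Add(107, -28), 2) = Pow(79, 2) = 6241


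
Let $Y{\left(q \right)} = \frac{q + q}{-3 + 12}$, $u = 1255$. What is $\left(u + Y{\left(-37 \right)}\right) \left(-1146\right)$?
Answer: $- \frac{4286422}{3} \approx -1.4288 \cdot 10^{6}$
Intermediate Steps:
$Y{\left(q \right)} = \frac{2 q}{9}$
$\left(u + Y{\left(-37 \right)}\right) \left(-1146\right) = \left(1255 + \frac{2}{9} \left(-37\right)\right) \left(-1146\right) = \left(1255 - \frac{74}{9}\right) \left(-1146\right) = \frac{11221}{9} \left(-1146\right) = - \frac{4286422}{3}$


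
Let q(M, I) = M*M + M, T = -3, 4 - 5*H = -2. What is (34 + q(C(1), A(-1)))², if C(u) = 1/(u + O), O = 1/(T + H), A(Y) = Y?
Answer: 436921/256 ≈ 1706.7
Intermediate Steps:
H = 6/5 (H = ⅘ - ⅕*(-2) = ⅘ + ⅖ = 6/5 ≈ 1.2000)
O = -5/9 (O = 1/(-3 + 6/5) = 1/(-9/5) = -5/9 ≈ -0.55556)
C(u) = 1/(-5/9 + u) (C(u) = 1/(u - 5/9) = 1/(-5/9 + u))
q(M, I) = M + M² (q(M, I) = M² + M = M + M²)
(34 + q(C(1), A(-1)))² = (34 + (9/(-5 + 9*1))*(1 + 9/(-5 + 9*1)))² = (34 + (9/(-5 + 9))*(1 + 9/(-5 + 9)))² = (34 + (9/4)*(1 + 9/4))² = (34 + (9*(¼))*(1 + 9*(¼)))² = (34 + 9*(1 + 9/4)/4)² = (34 + (9/4)*(13/4))² = (34 + 117/16)² = (661/16)² = 436921/256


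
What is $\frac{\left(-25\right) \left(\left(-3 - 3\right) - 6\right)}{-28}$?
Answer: $- \frac{75}{7} \approx -10.714$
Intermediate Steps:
$\frac{\left(-25\right) \left(\left(-3 - 3\right) - 6\right)}{-28} = - 25 \left(-6 - 6\right) \left(- \frac{1}{28}\right) = \left(-25\right) \left(-12\right) \left(- \frac{1}{28}\right) = 300 \left(- \frac{1}{28}\right) = - \frac{75}{7}$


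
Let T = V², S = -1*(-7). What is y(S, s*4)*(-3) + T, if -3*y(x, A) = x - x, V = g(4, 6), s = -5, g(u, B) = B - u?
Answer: 4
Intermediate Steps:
S = 7
V = 2 (V = 6 - 1*4 = 6 - 4 = 2)
y(x, A) = 0 (y(x, A) = -(x - x)/3 = -⅓*0 = 0)
T = 4 (T = 2² = 4)
y(S, s*4)*(-3) + T = 0*(-3) + 4 = 0 + 4 = 4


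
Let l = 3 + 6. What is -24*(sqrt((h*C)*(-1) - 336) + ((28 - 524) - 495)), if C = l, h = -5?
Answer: 23784 - 24*I*sqrt(291) ≈ 23784.0 - 409.41*I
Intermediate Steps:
l = 9
C = 9
-24*(sqrt((h*C)*(-1) - 336) + ((28 - 524) - 495)) = -24*(sqrt(-5*9*(-1) - 336) + ((28 - 524) - 495)) = -24*(sqrt(-45*(-1) - 336) + (-496 - 495)) = -24*(sqrt(45 - 336) - 991) = -24*(sqrt(-291) - 991) = -24*(I*sqrt(291) - 991) = -24*(-991 + I*sqrt(291)) = 23784 - 24*I*sqrt(291)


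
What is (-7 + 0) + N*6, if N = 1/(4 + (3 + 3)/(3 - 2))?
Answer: -32/5 ≈ -6.4000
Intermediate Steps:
N = ⅒ (N = 1/(4 + 6/1) = 1/(4 + 6*1) = 1/(4 + 6) = 1/10 = ⅒ ≈ 0.10000)
(-7 + 0) + N*6 = (-7 + 0) + (⅒)*6 = -7 + ⅗ = -32/5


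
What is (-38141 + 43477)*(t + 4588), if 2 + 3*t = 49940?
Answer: 113304624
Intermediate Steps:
t = 16646 (t = -⅔ + (⅓)*49940 = -⅔ + 49940/3 = 16646)
(-38141 + 43477)*(t + 4588) = (-38141 + 43477)*(16646 + 4588) = 5336*21234 = 113304624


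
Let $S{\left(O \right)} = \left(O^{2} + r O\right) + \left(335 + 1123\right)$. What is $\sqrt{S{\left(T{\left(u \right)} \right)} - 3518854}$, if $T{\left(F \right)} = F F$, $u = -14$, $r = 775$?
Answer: $2 i \sqrt{831770} \approx 1824.0 i$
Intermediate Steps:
$T{\left(F \right)} = F^{2}$
$S{\left(O \right)} = 1458 + O^{2} + 775 O$ ($S{\left(O \right)} = \left(O^{2} + 775 O\right) + \left(335 + 1123\right) = \left(O^{2} + 775 O\right) + 1458 = 1458 + O^{2} + 775 O$)
$\sqrt{S{\left(T{\left(u \right)} \right)} - 3518854} = \sqrt{\left(1458 + \left(\left(-14\right)^{2}\right)^{2} + 775 \left(-14\right)^{2}\right) - 3518854} = \sqrt{\left(1458 + 196^{2} + 775 \cdot 196\right) - 3518854} = \sqrt{\left(1458 + 38416 + 151900\right) - 3518854} = \sqrt{191774 - 3518854} = \sqrt{-3327080} = 2 i \sqrt{831770}$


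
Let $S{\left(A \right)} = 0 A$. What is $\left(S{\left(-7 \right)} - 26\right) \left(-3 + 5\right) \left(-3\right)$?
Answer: $156$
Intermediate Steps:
$S{\left(A \right)} = 0$
$\left(S{\left(-7 \right)} - 26\right) \left(-3 + 5\right) \left(-3\right) = \left(0 - 26\right) \left(-3 + 5\right) \left(-3\right) = - 26 \cdot 2 \left(-3\right) = \left(-26\right) \left(-6\right) = 156$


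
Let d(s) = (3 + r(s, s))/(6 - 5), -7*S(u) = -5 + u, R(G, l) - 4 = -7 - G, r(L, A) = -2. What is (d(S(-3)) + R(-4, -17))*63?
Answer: 126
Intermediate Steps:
R(G, l) = -3 - G (R(G, l) = 4 + (-7 - G) = -3 - G)
S(u) = 5/7 - u/7 (S(u) = -(-5 + u)/7 = 5/7 - u/7)
d(s) = 1 (d(s) = (3 - 2)/(6 - 5) = 1/1 = 1*1 = 1)
(d(S(-3)) + R(-4, -17))*63 = (1 + (-3 - 1*(-4)))*63 = (1 + (-3 + 4))*63 = (1 + 1)*63 = 2*63 = 126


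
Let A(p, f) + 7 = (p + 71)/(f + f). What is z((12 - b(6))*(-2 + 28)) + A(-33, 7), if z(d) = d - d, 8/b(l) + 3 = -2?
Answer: -30/7 ≈ -4.2857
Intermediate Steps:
b(l) = -8/5 (b(l) = 8/(-3 - 2) = 8/(-5) = 8*(-⅕) = -8/5)
A(p, f) = -7 + (71 + p)/(2*f) (A(p, f) = -7 + (p + 71)/(f + f) = -7 + (71 + p)/((2*f)) = -7 + (71 + p)*(1/(2*f)) = -7 + (71 + p)/(2*f))
z(d) = 0
z((12 - b(6))*(-2 + 28)) + A(-33, 7) = 0 + (½)*(71 - 33 - 14*7)/7 = 0 + (½)*(⅐)*(71 - 33 - 98) = 0 + (½)*(⅐)*(-60) = 0 - 30/7 = -30/7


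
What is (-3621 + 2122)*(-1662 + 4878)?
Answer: -4820784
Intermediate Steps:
(-3621 + 2122)*(-1662 + 4878) = -1499*3216 = -4820784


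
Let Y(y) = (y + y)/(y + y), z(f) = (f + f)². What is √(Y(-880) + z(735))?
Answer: √2160901 ≈ 1470.0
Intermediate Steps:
z(f) = 4*f² (z(f) = (2*f)² = 4*f²)
Y(y) = 1 (Y(y) = (2*y)/((2*y)) = (2*y)*(1/(2*y)) = 1)
√(Y(-880) + z(735)) = √(1 + 4*735²) = √(1 + 4*540225) = √(1 + 2160900) = √2160901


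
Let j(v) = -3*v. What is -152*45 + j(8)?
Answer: -6864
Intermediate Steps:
-152*45 + j(8) = -152*45 - 3*8 = -6840 - 24 = -6864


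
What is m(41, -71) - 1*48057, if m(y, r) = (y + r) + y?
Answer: -48046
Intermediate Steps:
m(y, r) = r + 2*y (m(y, r) = (r + y) + y = r + 2*y)
m(41, -71) - 1*48057 = (-71 + 2*41) - 1*48057 = (-71 + 82) - 48057 = 11 - 48057 = -48046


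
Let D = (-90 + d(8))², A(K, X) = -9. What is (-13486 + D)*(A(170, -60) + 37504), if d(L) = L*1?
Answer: -253541190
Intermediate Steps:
d(L) = L
D = 6724 (D = (-90 + 8)² = (-82)² = 6724)
(-13486 + D)*(A(170, -60) + 37504) = (-13486 + 6724)*(-9 + 37504) = -6762*37495 = -253541190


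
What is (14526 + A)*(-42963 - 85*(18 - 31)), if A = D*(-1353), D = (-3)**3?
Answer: -2137143906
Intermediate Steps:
D = -27
A = 36531 (A = -27*(-1353) = 36531)
(14526 + A)*(-42963 - 85*(18 - 31)) = (14526 + 36531)*(-42963 - 85*(18 - 31)) = 51057*(-42963 - 85*(-13)) = 51057*(-42963 + 1105) = 51057*(-41858) = -2137143906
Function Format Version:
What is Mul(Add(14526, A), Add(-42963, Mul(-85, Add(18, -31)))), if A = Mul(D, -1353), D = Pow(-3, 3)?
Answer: -2137143906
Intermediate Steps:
D = -27
A = 36531 (A = Mul(-27, -1353) = 36531)
Mul(Add(14526, A), Add(-42963, Mul(-85, Add(18, -31)))) = Mul(Add(14526, 36531), Add(-42963, Mul(-85, Add(18, -31)))) = Mul(51057, Add(-42963, Mul(-85, -13))) = Mul(51057, Add(-42963, 1105)) = Mul(51057, -41858) = -2137143906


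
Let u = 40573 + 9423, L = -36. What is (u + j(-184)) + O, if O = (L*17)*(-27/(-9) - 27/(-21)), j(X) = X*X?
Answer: 568604/7 ≈ 81229.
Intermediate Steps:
j(X) = X²
O = -18360/7 (O = (-36*17)*(-27/(-9) - 27/(-21)) = -612*(-27*(-⅑) - 27*(-1/21)) = -612*(3 + 9/7) = -612*30/7 = -18360/7 ≈ -2622.9)
u = 49996
(u + j(-184)) + O = (49996 + (-184)²) - 18360/7 = (49996 + 33856) - 18360/7 = 83852 - 18360/7 = 568604/7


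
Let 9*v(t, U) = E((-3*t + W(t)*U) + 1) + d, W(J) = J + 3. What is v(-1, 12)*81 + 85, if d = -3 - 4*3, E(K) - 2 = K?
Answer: 220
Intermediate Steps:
W(J) = 3 + J
E(K) = 2 + K
d = -15 (d = -3 - 12 = -15)
v(t, U) = -4/3 - t/3 + U*(3 + t)/9 (v(t, U) = ((2 + ((-3*t + (3 + t)*U) + 1)) - 15)/9 = ((2 + ((-3*t + U*(3 + t)) + 1)) - 15)/9 = ((2 + (1 - 3*t + U*(3 + t))) - 15)/9 = ((3 - 3*t + U*(3 + t)) - 15)/9 = (-12 - 3*t + U*(3 + t))/9 = -4/3 - t/3 + U*(3 + t)/9)
v(-1, 12)*81 + 85 = (-4/3 - ⅓*(-1) + (⅑)*12*(3 - 1))*81 + 85 = (-4/3 + ⅓ + (⅑)*12*2)*81 + 85 = (-4/3 + ⅓ + 8/3)*81 + 85 = (5/3)*81 + 85 = 135 + 85 = 220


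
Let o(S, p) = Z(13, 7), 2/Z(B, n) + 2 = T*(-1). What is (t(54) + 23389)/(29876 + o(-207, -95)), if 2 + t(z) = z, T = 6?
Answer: 93764/119503 ≈ 0.78462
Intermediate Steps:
Z(B, n) = -¼ (Z(B, n) = 2/(-2 + 6*(-1)) = 2/(-2 - 6) = 2/(-8) = 2*(-⅛) = -¼)
t(z) = -2 + z
o(S, p) = -¼
(t(54) + 23389)/(29876 + o(-207, -95)) = ((-2 + 54) + 23389)/(29876 - ¼) = (52 + 23389)/(119503/4) = 23441*(4/119503) = 93764/119503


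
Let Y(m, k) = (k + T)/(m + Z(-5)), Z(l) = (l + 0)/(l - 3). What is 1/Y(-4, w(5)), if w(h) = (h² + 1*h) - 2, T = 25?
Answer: -27/424 ≈ -0.063679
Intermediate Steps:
Z(l) = l/(-3 + l)
w(h) = -2 + h + h² (w(h) = (h² + h) - 2 = (h + h²) - 2 = -2 + h + h²)
Y(m, k) = (25 + k)/(5/8 + m) (Y(m, k) = (k + 25)/(m - 5/(-3 - 5)) = (25 + k)/(m - 5/(-8)) = (25 + k)/(m - 5*(-⅛)) = (25 + k)/(m + 5/8) = (25 + k)/(5/8 + m))
1/Y(-4, w(5)) = 1/(8*(25 + (-2 + 5 + 5²))/(5 + 8*(-4))) = 1/(8*(25 + (-2 + 5 + 25))/(5 - 32)) = 1/(8*(25 + 28)/(-27)) = 1/(8*(-1/27)*53) = 1/(-424/27) = -27/424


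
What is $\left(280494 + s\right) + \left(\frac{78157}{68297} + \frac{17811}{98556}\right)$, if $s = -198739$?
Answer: $\frac{183436097905273}{2243693044} \approx 81756.0$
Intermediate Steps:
$\left(280494 + s\right) + \left(\frac{78157}{68297} + \frac{17811}{98556}\right) = \left(280494 - 198739\right) + \left(\frac{78157}{68297} + \frac{17811}{98556}\right) = 81755 + \left(78157 \cdot \frac{1}{68297} + 17811 \cdot \frac{1}{98556}\right) = 81755 + \left(\frac{78157}{68297} + \frac{5937}{32852}\right) = 81755 + \frac{2973093053}{2243693044} = \frac{183436097905273}{2243693044}$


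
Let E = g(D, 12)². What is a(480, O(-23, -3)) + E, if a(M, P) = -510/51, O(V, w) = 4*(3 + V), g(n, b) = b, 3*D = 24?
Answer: 134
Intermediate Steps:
D = 8 (D = (⅓)*24 = 8)
O(V, w) = 12 + 4*V
E = 144 (E = 12² = 144)
a(M, P) = -10 (a(M, P) = -510*1/51 = -10)
a(480, O(-23, -3)) + E = -10 + 144 = 134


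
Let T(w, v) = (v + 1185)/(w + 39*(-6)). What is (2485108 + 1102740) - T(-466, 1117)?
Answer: 1255747951/350 ≈ 3.5879e+6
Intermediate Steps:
T(w, v) = (1185 + v)/(-234 + w) (T(w, v) = (1185 + v)/(w - 234) = (1185 + v)/(-234 + w))
(2485108 + 1102740) - T(-466, 1117) = (2485108 + 1102740) - (1185 + 1117)/(-234 - 466) = 3587848 - 2302/(-700) = 3587848 - (-1)*2302/700 = 3587848 - 1*(-1151/350) = 3587848 + 1151/350 = 1255747951/350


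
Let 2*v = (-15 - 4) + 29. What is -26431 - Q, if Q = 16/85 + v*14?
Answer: -2252601/85 ≈ -26501.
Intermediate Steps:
v = 5 (v = ((-15 - 4) + 29)/2 = (-19 + 29)/2 = (½)*10 = 5)
Q = 5966/85 (Q = 16/85 + 5*14 = 16*(1/85) + 70 = 16/85 + 70 = 5966/85 ≈ 70.188)
-26431 - Q = -26431 - 1*5966/85 = -26431 - 5966/85 = -2252601/85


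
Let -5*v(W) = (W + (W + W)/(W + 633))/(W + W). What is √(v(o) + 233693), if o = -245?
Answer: √8795265965/194 ≈ 483.42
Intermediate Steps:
v(W) = -(W + 2*W/(633 + W))/(10*W) (v(W) = -(W + (W + W)/(W + 633))/(5*(W + W)) = -(W + (2*W)/(633 + W))/(5*(2*W)) = -(W + 2*W/(633 + W))*1/(2*W)/5 = -(W + 2*W/(633 + W))/(10*W))
√(v(o) + 233693) = √((-635 - 1*(-245))/(10*(633 - 245)) + 233693) = √((⅒)*(-635 + 245)/388 + 233693) = √((⅒)*(1/388)*(-390) + 233693) = √(-39/388 + 233693) = √(90672845/388) = √8795265965/194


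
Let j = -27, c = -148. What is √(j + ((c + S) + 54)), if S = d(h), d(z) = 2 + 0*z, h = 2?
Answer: I*√119 ≈ 10.909*I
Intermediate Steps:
d(z) = 2 (d(z) = 2 + 0 = 2)
S = 2
√(j + ((c + S) + 54)) = √(-27 + ((-148 + 2) + 54)) = √(-27 + (-146 + 54)) = √(-27 - 92) = √(-119) = I*√119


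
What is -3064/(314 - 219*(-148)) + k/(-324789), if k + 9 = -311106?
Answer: 1531065999/1771507469 ≈ 0.86427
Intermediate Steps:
k = -311115 (k = -9 - 311106 = -311115)
-3064/(314 - 219*(-148)) + k/(-324789) = -3064/(314 - 219*(-148)) - 311115/(-324789) = -3064/(314 + 32412) - 311115*(-1/324789) = -3064/32726 + 103705/108263 = -3064*1/32726 + 103705/108263 = -1532/16363 + 103705/108263 = 1531065999/1771507469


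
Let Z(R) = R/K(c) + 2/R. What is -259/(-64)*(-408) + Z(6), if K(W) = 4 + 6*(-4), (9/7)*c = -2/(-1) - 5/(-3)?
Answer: -198131/120 ≈ -1651.1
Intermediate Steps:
c = 77/27 (c = 7*(-2/(-1) - 5/(-3))/9 = 7*(-2*(-1) - 5*(-⅓))/9 = 7*(2 + 5/3)/9 = (7/9)*(11/3) = 77/27 ≈ 2.8519)
K(W) = -20 (K(W) = 4 - 24 = -20)
Z(R) = 2/R - R/20 (Z(R) = R/(-20) + 2/R = R*(-1/20) + 2/R = -R/20 + 2/R = 2/R - R/20)
-259/(-64)*(-408) + Z(6) = -259/(-64)*(-408) + (2/6 - 1/20*6) = -259*(-1/64)*(-408) + (2*(⅙) - 3/10) = (259/64)*(-408) + (⅓ - 3/10) = -13209/8 + 1/30 = -198131/120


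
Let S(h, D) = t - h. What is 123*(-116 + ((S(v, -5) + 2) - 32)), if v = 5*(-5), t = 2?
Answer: -14637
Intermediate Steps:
v = -25
S(h, D) = 2 - h
123*(-116 + ((S(v, -5) + 2) - 32)) = 123*(-116 + (((2 - 1*(-25)) + 2) - 32)) = 123*(-116 + (((2 + 25) + 2) - 32)) = 123*(-116 + ((27 + 2) - 32)) = 123*(-116 + (29 - 32)) = 123*(-116 - 3) = 123*(-119) = -14637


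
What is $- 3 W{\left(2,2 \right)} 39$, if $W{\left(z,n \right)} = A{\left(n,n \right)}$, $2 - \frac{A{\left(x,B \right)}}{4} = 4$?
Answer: $936$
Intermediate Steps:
$A{\left(x,B \right)} = -8$ ($A{\left(x,B \right)} = 8 - 16 = -8$)
$W{\left(z,n \right)} = -8$
$- 3 W{\left(2,2 \right)} 39 = \left(-3\right) \left(-8\right) 39 = 24 \cdot 39 = 936$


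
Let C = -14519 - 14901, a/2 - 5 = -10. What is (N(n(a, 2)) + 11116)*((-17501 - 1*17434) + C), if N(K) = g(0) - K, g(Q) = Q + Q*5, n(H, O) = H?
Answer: -716013730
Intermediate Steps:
a = -10 (a = 10 + 2*(-10) = 10 - 20 = -10)
g(Q) = 6*Q (g(Q) = Q + 5*Q = 6*Q)
N(K) = -K (N(K) = 6*0 - K = 0 - K = -K)
C = -29420
(N(n(a, 2)) + 11116)*((-17501 - 1*17434) + C) = (-1*(-10) + 11116)*((-17501 - 1*17434) - 29420) = (10 + 11116)*((-17501 - 17434) - 29420) = 11126*(-34935 - 29420) = 11126*(-64355) = -716013730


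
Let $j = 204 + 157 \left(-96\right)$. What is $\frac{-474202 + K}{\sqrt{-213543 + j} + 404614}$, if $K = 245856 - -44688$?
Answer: $- \frac{74310598012}{163712717407} + \frac{550974 i \sqrt{25379}}{163712717407} \approx -0.45391 + 0.00053615 i$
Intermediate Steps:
$j = -14868$ ($j = 204 - 15072 = -14868$)
$K = 290544$ ($K = 245856 + 44688 = 290544$)
$\frac{-474202 + K}{\sqrt{-213543 + j} + 404614} = \frac{-474202 + 290544}{\sqrt{-213543 - 14868} + 404614} = - \frac{183658}{\sqrt{-228411} + 404614} = - \frac{183658}{3 i \sqrt{25379} + 404614} = - \frac{183658}{404614 + 3 i \sqrt{25379}}$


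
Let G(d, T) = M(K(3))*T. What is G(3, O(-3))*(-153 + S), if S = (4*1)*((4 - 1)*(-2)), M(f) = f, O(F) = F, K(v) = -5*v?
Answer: -7965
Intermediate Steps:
G(d, T) = -15*T (G(d, T) = (-5*3)*T = -15*T)
S = -24 (S = 4*(3*(-2)) = 4*(-6) = -24)
G(3, O(-3))*(-153 + S) = (-15*(-3))*(-153 - 24) = 45*(-177) = -7965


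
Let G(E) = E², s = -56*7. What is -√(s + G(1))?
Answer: -I*√391 ≈ -19.774*I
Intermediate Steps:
s = -392
-√(s + G(1)) = -√(-392 + 1²) = -√(-392 + 1) = -√(-391) = -I*√391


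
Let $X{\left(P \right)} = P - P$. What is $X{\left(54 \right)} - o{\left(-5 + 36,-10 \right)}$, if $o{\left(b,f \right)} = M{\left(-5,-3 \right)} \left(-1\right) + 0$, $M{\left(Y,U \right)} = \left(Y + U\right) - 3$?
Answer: $-11$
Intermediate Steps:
$M{\left(Y,U \right)} = -3 + U + Y$ ($M{\left(Y,U \right)} = \left(U + Y\right) - 3 = -3 + U + Y$)
$X{\left(P \right)} = 0$
$o{\left(b,f \right)} = 11$ ($o{\left(b,f \right)} = \left(-3 - 3 - 5\right) \left(-1\right) + 0 = \left(-11\right) \left(-1\right) + 0 = 11 + 0 = 11$)
$X{\left(54 \right)} - o{\left(-5 + 36,-10 \right)} = 0 - 11 = -11$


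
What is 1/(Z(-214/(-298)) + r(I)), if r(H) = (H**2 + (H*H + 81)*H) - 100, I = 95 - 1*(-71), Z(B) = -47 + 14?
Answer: 1/4615165 ≈ 2.1668e-7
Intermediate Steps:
Z(B) = -33
I = 166 (I = 95 + 71 = 166)
r(H) = -100 + H**2 + H*(81 + H**2) (r(H) = (H**2 + (H**2 + 81)*H) - 100 = (H**2 + (81 + H**2)*H) - 100 = (H**2 + H*(81 + H**2)) - 100 = -100 + H**2 + H*(81 + H**2))
1/(Z(-214/(-298)) + r(I)) = 1/(-33 + (-100 + 166**2 + 166**3 + 81*166)) = 1/(-33 + (-100 + 27556 + 4574296 + 13446)) = 1/(-33 + 4615198) = 1/4615165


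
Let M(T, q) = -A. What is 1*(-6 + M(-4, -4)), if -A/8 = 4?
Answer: 26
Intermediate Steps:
A = -32 (A = -8*4 = -32)
M(T, q) = 32 (M(T, q) = -1*(-32) = 32)
1*(-6 + M(-4, -4)) = 1*(-6 + 32) = 1*26 = 26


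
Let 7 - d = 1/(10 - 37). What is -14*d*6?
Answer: -5320/9 ≈ -591.11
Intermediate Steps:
d = 190/27 (d = 7 - 1/(10 - 37) = 7 - 1/(-27) = 7 - 1*(-1/27) = 7 + 1/27 = 190/27 ≈ 7.0370)
-14*d*6 = -14*190/27*6 = -2660/27*6 = -5320/9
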